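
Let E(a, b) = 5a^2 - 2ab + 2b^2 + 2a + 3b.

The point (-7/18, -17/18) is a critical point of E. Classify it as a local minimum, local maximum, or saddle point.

The Hessian of E is constant: H = [[10, -2], [-2, 4]].
det(H) = 10·4 − (-2)² = 36.
det(H) > 0 and tr(H) = 14 > 0, so H is positive definite and the point is a local minimum.

local minimum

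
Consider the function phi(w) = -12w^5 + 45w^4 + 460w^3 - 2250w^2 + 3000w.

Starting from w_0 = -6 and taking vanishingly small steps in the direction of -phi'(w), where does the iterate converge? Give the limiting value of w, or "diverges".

phi'(w) = -60(w - 5)(w - 2)(w - 1)(w + 5), so phi'(-6) = -36960.
Gradient descent moves in the -phi' direction, i.e. w is increasing.
The nearest critical point in that direction is w = -5, where phi'' = 25200 > 0 (a local minimum). The iterate converges there.

-5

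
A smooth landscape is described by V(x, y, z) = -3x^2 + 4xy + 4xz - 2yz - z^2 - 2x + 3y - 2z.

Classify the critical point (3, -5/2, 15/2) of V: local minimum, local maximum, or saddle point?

The Hessian is constant: H = [[-6, 4, 4], [4, 0, -2], [4, -2, -2]].
Leading principal minors: Δ₁ = -6, Δ₂ = -16, Δ₃ = -8.
The minors fit neither the all-positive nor the alternating-sign pattern, so H is indefinite: a saddle point.

saddle point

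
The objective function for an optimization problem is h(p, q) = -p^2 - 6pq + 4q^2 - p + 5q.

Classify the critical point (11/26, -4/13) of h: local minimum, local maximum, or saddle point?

saddle point

The Hessian of h is constant: H = [[-2, -6], [-6, 8]].
det(H) = (-2)·8 − (-6)² = -52.
Since det(H) < 0, H is indefinite and the critical point is a saddle point.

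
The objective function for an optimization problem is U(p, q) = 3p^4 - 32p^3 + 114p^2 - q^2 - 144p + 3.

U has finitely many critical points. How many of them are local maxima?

U separates as a function of p plus a function of q, so ∇U=0 decouples.
∂U/∂p = 12(p - 4)(p - 3)(p - 1) = 0 at p ∈ {1, 3, 4}; ∂U/∂q = -2q = 0 at q ∈ {0}.
The Hessian is diagonal: diag(U_pp, U_qq). Second derivatives: U_pp(1)=72, U_pp(3)=-24, U_pp(4)=36; U_qq(0)=-2.
Local maxima occur where both diagonal entries negative: (3, 0). Count: 1.

1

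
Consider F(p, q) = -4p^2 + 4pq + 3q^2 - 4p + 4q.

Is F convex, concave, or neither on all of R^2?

F is quadratic, so its Hessian is the constant matrix H = [[-8, 4], [4, 6]].
det(H) = -64, tr(H) = -2.
det(H) < 0, so H is indefinite: neither convex nor concave.

neither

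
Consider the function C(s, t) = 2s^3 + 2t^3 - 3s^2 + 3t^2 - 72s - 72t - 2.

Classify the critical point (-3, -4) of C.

local maximum

The mixed partial ∂²C/∂s∂t is 0, so the Hessian at any point is diag(C_ss, C_tt) = diag(6(2s - 1), 6(2t + 1)).
At (-3, -4): H = diag(-42, -42).
Both eigenvalues are negative, so H is negative definite: a local maximum.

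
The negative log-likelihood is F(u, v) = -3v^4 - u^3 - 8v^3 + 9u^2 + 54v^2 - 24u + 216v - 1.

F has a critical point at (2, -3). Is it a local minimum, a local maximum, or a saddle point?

saddle point

The mixed partial ∂²F/∂u∂v is 0, so the Hessian at any point is diag(F_uu, F_vv) = diag(6(-u + 3), 12(-3v^2 - 4v + 9)).
At (2, -3): H = diag(6, -72).
The eigenvalues have opposite signs, so H is indefinite: a saddle point.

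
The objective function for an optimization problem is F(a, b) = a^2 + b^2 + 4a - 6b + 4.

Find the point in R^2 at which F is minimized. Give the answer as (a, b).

F(a,b) separates as P(a) + Q(b) + 4, so its minimum is min P + min Q + 4.
P'(a) = 2a + 4 vanishes at a ∈ {-2}; Q'(b) = 2b - 6 vanishes at b ∈ {3}.
Local minima of P (where P''>0): P(-2)=-4. Local minima of Q: Q(3)=-9.
So the global minimum of F is P(-2) + Q(3) + 4 = -4 − 9 + 4 = -9, attained at (-2, 3).

(-2, 3)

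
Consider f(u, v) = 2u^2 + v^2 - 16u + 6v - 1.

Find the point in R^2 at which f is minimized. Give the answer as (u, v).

(4, -3)

f(u,v) separates as P(u) + Q(v) − 1, so its minimum is min P + min Q − 1.
P'(u) = 4u - 16 vanishes at u ∈ {4}; Q'(v) = 2v + 6 vanishes at v ∈ {-3}.
Local minima of P (where P''>0): P(4)=-32. Local minima of Q: Q(-3)=-9.
So the global minimum of f is P(4) + Q(-3) − 1 = -32 − 9 − 1 = -42, attained at (4, -3).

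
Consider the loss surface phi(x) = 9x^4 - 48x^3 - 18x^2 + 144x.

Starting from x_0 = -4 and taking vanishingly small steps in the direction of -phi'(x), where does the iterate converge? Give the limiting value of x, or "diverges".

phi'(x) = 36(x - 4)(x - 1)(x + 1), so phi'(-4) = -4320.
Gradient descent moves in the -phi' direction, i.e. x is increasing.
The nearest critical point in that direction is x = -1, where phi'' = 360 > 0 (a local minimum). The iterate converges there.

-1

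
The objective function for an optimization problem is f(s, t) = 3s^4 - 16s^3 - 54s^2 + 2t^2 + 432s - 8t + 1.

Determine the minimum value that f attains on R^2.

f(s,t) separates as P(s) + Q(t) + 1, so its minimum is min P + min Q + 1.
P'(s) = 12(s - 4)(s - 3)(s + 3) vanishes at s ∈ {-3, 3, 4}; Q'(t) = 4(t - 2) vanishes at t ∈ {2}.
Local minima of P (where P''>0): P(-3)=-1107, P(4)=608. Local minima of Q: Q(2)=-8.
So the global minimum of f is P(-3) + Q(2) + 1 = -1107 − 8 + 1 = -1114, attained at (-3, 2).

-1114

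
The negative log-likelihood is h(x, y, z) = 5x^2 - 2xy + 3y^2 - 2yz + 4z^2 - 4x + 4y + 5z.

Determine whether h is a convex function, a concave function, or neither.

h is quadratic, so its Hessian is the constant matrix H = [[10, -2, 0], [-2, 6, -2], [0, -2, 8]].
Leading principal minors: 10, 56, 408.
All positive ⇒ H ≻ 0 ⇒ convex.

convex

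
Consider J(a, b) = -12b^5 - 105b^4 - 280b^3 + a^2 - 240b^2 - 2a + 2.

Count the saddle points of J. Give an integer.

J separates as a function of a plus a function of b, so ∇J=0 decouples.
∂J/∂a = 2(a - 1) = 0 at a ∈ {1}; ∂J/∂b = -60b(b + 1)(b + 2)(b + 4) = 0 at b ∈ {-4, -2, -1, 0}.
The Hessian is diagonal: diag(J_aa, J_bb). Second derivatives: J_aa(1)=2; J_bb(-4)=1440, J_bb(-2)=-240, J_bb(-1)=180, J_bb(0)=-480.
Saddle points occur where the two diagonal entries have opposite signs: (1, -2), (1, 0). Count: 2.

2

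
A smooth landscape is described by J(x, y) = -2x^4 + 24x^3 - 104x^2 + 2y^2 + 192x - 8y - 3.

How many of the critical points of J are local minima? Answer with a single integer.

J separates as a function of x plus a function of y, so ∇J=0 decouples.
∂J/∂x = -8(x - 4)(x - 3)(x - 2) = 0 at x ∈ {2, 3, 4}; ∂J/∂y = 4(y - 2) = 0 at y ∈ {2}.
The Hessian is diagonal: diag(J_xx, J_yy). Second derivatives: J_xx(2)=-16, J_xx(3)=8, J_xx(4)=-16; J_yy(2)=4.
Local minima occur where both diagonal entries positive: (3, 2). Count: 1.

1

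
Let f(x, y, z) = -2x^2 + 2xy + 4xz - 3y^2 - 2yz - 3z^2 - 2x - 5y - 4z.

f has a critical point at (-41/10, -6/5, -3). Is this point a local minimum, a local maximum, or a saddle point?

The Hessian is constant: H = [[-4, 2, 4], [2, -6, -2], [4, -2, -6]].
Leading principal minors: Δ₁ = -4, Δ₂ = 20, Δ₃ = -40.
The minors alternate sign starting negative (−, +, −), so H is negative definite: a local maximum.

local maximum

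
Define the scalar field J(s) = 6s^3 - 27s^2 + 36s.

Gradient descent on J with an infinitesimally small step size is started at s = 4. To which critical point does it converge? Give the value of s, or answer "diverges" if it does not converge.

2

J'(s) = 18(s - 2)(s - 1), so J'(4) = 108.
Gradient descent moves in the -J' direction, i.e. s is decreasing.
The nearest critical point in that direction is s = 2, where J'' = 18 > 0 (a local minimum). The iterate converges there.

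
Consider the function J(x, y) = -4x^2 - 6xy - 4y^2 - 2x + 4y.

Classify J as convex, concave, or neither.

concave

J is quadratic, so its Hessian is the constant matrix H = [[-8, -6], [-6, -8]].
det(H) = 28, tr(H) = -16.
det(H) > 0 and tr(H) < 0, so H is negative definite everywhere: concave.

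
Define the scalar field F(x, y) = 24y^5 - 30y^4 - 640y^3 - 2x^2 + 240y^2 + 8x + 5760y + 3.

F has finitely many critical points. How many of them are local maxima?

F separates as a function of x plus a function of y, so ∇F=0 decouples.
∂F/∂x = -4(x - 2) = 0 at x ∈ {2}; ∂F/∂y = 120(y - 4)(y - 2)(y + 2)(y + 3) = 0 at y ∈ {-3, -2, 2, 4}.
The Hessian is diagonal: diag(F_xx, F_yy). Second derivatives: F_xx(2)=-4; F_yy(-3)=-4200, F_yy(-2)=2880, F_yy(2)=-4800, F_yy(4)=10080.
Local maxima occur where both diagonal entries negative: (2, -3), (2, 2). Count: 2.

2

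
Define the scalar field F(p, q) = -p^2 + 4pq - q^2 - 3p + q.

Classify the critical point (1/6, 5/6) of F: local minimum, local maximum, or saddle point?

saddle point

The Hessian of F is constant: H = [[-2, 4], [4, -2]].
det(H) = (-2)·(-2) − 4² = -12.
Since det(H) < 0, H is indefinite and the critical point is a saddle point.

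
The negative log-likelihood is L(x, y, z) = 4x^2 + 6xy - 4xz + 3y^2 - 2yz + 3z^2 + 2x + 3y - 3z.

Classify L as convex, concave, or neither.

convex

L is quadratic, so its Hessian is the constant matrix H = [[8, 6, -4], [6, 6, -2], [-4, -2, 6]].
Leading principal minors: 8, 12, 40.
All positive ⇒ H ≻ 0 ⇒ convex.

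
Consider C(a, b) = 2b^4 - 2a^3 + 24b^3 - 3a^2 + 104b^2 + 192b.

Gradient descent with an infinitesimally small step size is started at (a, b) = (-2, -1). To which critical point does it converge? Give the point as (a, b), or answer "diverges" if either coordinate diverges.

C is separable, so gradient descent decouples: a follows -∂C/∂a, b follows -∂C/∂b.
∂C/∂a = -6a(a + 1); at a=-2 this is -12, so a increases.
∂C/∂b = 8(b + 2)(b + 3)(b + 4); at b=-1 this is 48, so b decreases.
a converges to its nearest critical value -1 (a local min of the a-part); b converges to -2. The iterate converges to (-1, -2).

(-1, -2)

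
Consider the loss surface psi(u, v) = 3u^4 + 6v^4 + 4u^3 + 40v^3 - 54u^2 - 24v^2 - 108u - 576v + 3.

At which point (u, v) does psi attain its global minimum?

(3, 2)

psi(u,v) separates as P(u) + Q(v) + 3, so its minimum is min P + min Q + 3.
P'(u) = 12(u - 3)(u + 1)(u + 3) vanishes at u ∈ {-3, -1, 3}; Q'(v) = 24(v - 2)(v + 3)(v + 4) vanishes at v ∈ {-4, -3, 2}.
Local minima of P (where P''>0): P(-3)=-27, P(3)=-459. Local minima of Q: Q(-4)=896, Q(2)=-832.
So the global minimum of psi is P(3) + Q(2) + 3 = -459 − 832 + 3 = -1288, attained at (3, 2).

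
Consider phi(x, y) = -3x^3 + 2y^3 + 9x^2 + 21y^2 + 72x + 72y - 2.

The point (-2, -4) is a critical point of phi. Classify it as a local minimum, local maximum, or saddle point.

The mixed partial ∂²phi/∂x∂y is 0, so the Hessian at any point is diag(phi_xx, phi_yy) = diag(18(-x + 1), 6(2y + 7)).
At (-2, -4): H = diag(54, -6).
The eigenvalues have opposite signs, so H is indefinite: a saddle point.

saddle point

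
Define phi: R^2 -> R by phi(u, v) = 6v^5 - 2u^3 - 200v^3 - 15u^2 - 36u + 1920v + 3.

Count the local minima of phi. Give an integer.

phi separates as a function of u plus a function of v, so ∇phi=0 decouples.
∂phi/∂u = -6(u + 2)(u + 3) = 0 at u ∈ {-3, -2}; ∂phi/∂v = 30(v - 4)(v - 2)(v + 2)(v + 4) = 0 at v ∈ {-4, -2, 2, 4}.
The Hessian is diagonal: diag(phi_uu, phi_vv). Second derivatives: phi_uu(-3)=6, phi_uu(-2)=-6; phi_vv(-4)=-2880, phi_vv(-2)=1440, phi_vv(2)=-1440, phi_vv(4)=2880.
Local minima occur where both diagonal entries positive: (-3, -2), (-3, 4). Count: 2.

2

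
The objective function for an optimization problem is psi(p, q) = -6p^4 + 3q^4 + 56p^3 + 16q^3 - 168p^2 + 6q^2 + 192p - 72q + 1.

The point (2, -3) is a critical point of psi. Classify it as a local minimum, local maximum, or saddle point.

The mixed partial ∂²psi/∂p∂q is 0, so the Hessian at any point is diag(psi_pp, psi_qq) = diag(24(-3p^2 + 14p - 14), 12(3q^2 + 8q + 1)).
At (2, -3): H = diag(48, 48).
Both eigenvalues are positive, so H is positive definite: a local minimum.

local minimum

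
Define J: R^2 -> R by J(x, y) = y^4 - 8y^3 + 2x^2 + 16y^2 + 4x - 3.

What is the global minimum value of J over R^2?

-5

J(x,y) separates as P(x) + Q(y) − 3, so its minimum is min P + min Q − 3.
P'(x) = 4x + 4 vanishes at x ∈ {-1}; Q'(y) = 4y(y - 4)(y - 2) vanishes at y ∈ {0, 2, 4}.
Local minima of P (where P''>0): P(-1)=-2. Local minima of Q: Q(0)=0, Q(4)=0.
So the global minimum of J is P(-1) + Q(0) − 3 = -2 + 0 − 3 = -5, attained at (-1, 0).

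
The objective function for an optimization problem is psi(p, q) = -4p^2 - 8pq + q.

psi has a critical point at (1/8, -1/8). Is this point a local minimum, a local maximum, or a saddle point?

The Hessian of psi is constant: H = [[-8, -8], [-8, 0]].
det(H) = (-8)·0 − (-8)² = -64.
Since det(H) < 0, H is indefinite and the critical point is a saddle point.

saddle point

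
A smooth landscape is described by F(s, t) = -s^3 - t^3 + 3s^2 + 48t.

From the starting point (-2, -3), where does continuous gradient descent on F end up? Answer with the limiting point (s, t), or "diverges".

(0, -4)

F is separable, so gradient descent decouples: s follows -∂F/∂s, t follows -∂F/∂t.
∂F/∂s = -3s(s - 2); at s=-2 this is -24, so s increases.
∂F/∂t = -3(t - 4)(t + 4); at t=-3 this is 21, so t decreases.
s converges to its nearest critical value 0 (a local min of the s-part); t converges to -4. The iterate converges to (0, -4).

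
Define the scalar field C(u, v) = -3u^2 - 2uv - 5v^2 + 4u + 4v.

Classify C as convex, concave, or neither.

C is quadratic, so its Hessian is the constant matrix H = [[-6, -2], [-2, -10]].
det(H) = 56, tr(H) = -16.
det(H) > 0 and tr(H) < 0, so H is negative definite everywhere: concave.

concave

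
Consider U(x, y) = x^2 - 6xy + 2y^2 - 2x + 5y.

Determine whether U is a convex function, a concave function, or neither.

neither

U is quadratic, so its Hessian is the constant matrix H = [[2, -6], [-6, 4]].
det(H) = -28, tr(H) = 6.
det(H) < 0, so H is indefinite: neither convex nor concave.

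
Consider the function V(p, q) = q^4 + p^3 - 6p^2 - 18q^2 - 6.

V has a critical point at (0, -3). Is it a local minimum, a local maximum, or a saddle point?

saddle point

The mixed partial ∂²V/∂p∂q is 0, so the Hessian at any point is diag(V_pp, V_qq) = diag(6(p - 2), 12(q^2 - 3)).
At (0, -3): H = diag(-12, 72).
The eigenvalues have opposite signs, so H is indefinite: a saddle point.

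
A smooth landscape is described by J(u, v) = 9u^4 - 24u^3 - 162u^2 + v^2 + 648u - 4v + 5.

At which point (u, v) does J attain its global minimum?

(-3, 2)

J(u,v) separates as P(u) + Q(v) + 5, so its minimum is min P + min Q + 5.
P'(u) = 36(u - 3)(u - 2)(u + 3) vanishes at u ∈ {-3, 2, 3}; Q'(v) = 2v - 4 vanishes at v ∈ {2}.
Local minima of P (where P''>0): P(-3)=-2025, P(3)=567. Local minima of Q: Q(2)=-4.
So the global minimum of J is P(-3) + Q(2) + 5 = -2025 − 4 + 5 = -2024, attained at (-3, 2).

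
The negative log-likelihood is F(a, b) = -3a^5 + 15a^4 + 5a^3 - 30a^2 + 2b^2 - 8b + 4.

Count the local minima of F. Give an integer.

2

F separates as a function of a plus a function of b, so ∇F=0 decouples.
∂F/∂a = -15a(a - 4)(a - 1)(a + 1) = 0 at a ∈ {-1, 0, 1, 4}; ∂F/∂b = 4(b - 2) = 0 at b ∈ {2}.
The Hessian is diagonal: diag(F_aa, F_bb). Second derivatives: F_aa(-1)=150, F_aa(0)=-60, F_aa(1)=90, F_aa(4)=-900; F_bb(2)=4.
Local minima occur where both diagonal entries positive: (-1, 2), (1, 2). Count: 2.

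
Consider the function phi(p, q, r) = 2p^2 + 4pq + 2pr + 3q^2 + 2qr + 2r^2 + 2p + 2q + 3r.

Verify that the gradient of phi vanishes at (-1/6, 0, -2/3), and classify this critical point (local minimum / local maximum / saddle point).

local minimum

∇phi = (4p + 4q + 2r + 2, 4p + 6q + 2r + 2, 2p + 2q + 4r + 3); substituting (-1/6, 0, -2/3) gives ∇phi = (0, 0, 0), so (-1/6, 0, -2/3) is indeed a critical point.
The Hessian is constant: H = [[4, 4, 2], [4, 6, 2], [2, 2, 4]].
Leading principal minors: Δ₁ = 4, Δ₂ = 8, Δ₃ = 24.
All leading minors are positive, so H is positive definite: a local minimum.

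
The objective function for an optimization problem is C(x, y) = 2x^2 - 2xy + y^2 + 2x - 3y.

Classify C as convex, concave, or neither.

convex

C is quadratic, so its Hessian is the constant matrix H = [[4, -2], [-2, 2]].
det(H) = 4, tr(H) = 6.
det(H) > 0 and tr(H) > 0, so H is positive definite everywhere: convex.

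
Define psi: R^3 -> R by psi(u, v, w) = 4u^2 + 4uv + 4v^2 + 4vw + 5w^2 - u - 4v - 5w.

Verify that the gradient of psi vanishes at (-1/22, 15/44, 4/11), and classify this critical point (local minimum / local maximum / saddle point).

local minimum

∇psi = (8u + 4v - 1, 4u + 8v + 4w - 4, 4v + 10w - 5); substituting (-1/22, 15/44, 4/11) gives ∇psi = (0, 0, 0), so (-1/22, 15/44, 4/11) is indeed a critical point.
The Hessian is constant: H = [[8, 4, 0], [4, 8, 4], [0, 4, 10]].
Leading principal minors: Δ₁ = 8, Δ₂ = 48, Δ₃ = 352.
All leading minors are positive, so H is positive definite: a local minimum.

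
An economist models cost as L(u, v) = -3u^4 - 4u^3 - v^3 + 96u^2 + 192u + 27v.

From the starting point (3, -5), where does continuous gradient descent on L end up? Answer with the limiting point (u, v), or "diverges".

(-1, -3)

L is separable, so gradient descent decouples: u follows -∂L/∂u, v follows -∂L/∂v.
∂L/∂u = -12(u - 4)(u + 1)(u + 4); at u=3 this is 336, so u decreases.
∂L/∂v = -3(v - 3)(v + 3); at v=-5 this is -48, so v increases.
u converges to its nearest critical value -1 (a local min of the u-part); v converges to -3. The iterate converges to (-1, -3).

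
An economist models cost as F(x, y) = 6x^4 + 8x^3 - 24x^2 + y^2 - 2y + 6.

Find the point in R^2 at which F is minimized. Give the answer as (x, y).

(-2, 1)

F(x,y) separates as P(x) + Q(y) + 6, so its minimum is min P + min Q + 6.
P'(x) = 24x(x - 1)(x + 2) vanishes at x ∈ {-2, 0, 1}; Q'(y) = 2y - 2 vanishes at y ∈ {1}.
Local minima of P (where P''>0): P(-2)=-64, P(1)=-10. Local minima of Q: Q(1)=-1.
So the global minimum of F is P(-2) + Q(1) + 6 = -64 − 1 + 6 = -59, attained at (-2, 1).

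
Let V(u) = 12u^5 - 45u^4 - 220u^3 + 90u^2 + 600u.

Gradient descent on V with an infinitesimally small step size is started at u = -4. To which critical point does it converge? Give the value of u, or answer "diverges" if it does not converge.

diverges

V'(u) = 60(u - 5)(u - 1)(u + 1)(u + 2), so V'(-4) = 16200.
Gradient descent moves in the -V' direction, i.e. u is decreasing.
There is no critical point below u=-4, and V' keeps the same sign, so the iterate runs off to −∞.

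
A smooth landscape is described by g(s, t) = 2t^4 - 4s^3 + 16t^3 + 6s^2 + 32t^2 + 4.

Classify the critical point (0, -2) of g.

saddle point

The mixed partial ∂²g/∂s∂t is 0, so the Hessian at any point is diag(g_ss, g_tt) = diag(12(-2s + 1), 8(3t^2 + 12t + 8)).
At (0, -2): H = diag(12, -32).
The eigenvalues have opposite signs, so H is indefinite: a saddle point.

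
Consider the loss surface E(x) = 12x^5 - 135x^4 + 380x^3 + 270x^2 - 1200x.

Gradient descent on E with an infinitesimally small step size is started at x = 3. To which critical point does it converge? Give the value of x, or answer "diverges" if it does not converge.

E'(x) = 60(x - 5)(x - 4)(x - 1)(x + 1), so E'(3) = 960.
Gradient descent moves in the -E' direction, i.e. x is decreasing.
The nearest critical point in that direction is x = 1, where E'' = 1440 > 0 (a local minimum). The iterate converges there.

1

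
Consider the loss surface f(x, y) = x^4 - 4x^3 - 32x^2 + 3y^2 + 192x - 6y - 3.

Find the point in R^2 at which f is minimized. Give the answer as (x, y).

(-4, 1)

f(x,y) separates as P(x) + Q(y) − 3, so its minimum is min P + min Q − 3.
P'(x) = 4(x - 4)(x - 3)(x + 4) vanishes at x ∈ {-4, 3, 4}; Q'(y) = 6y - 6 vanishes at y ∈ {1}.
Local minima of P (where P''>0): P(-4)=-768, P(4)=256. Local minima of Q: Q(1)=-3.
So the global minimum of f is P(-4) + Q(1) − 3 = -768 − 3 − 3 = -774, attained at (-4, 1).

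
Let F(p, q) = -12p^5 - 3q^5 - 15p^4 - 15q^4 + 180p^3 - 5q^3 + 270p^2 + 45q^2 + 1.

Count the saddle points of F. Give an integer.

F separates as a function of p plus a function of q, so ∇F=0 decouples.
∂F/∂p = -60p(p - 3)(p + 1)(p + 3) = 0 at p ∈ {-3, -1, 0, 3}; ∂F/∂q = -15q(q - 1)(q + 2)(q + 3) = 0 at q ∈ {-3, -2, 0, 1}.
The Hessian is diagonal: diag(F_pp, F_qq). Second derivatives: F_pp(-3)=2160, F_pp(-1)=-480, F_pp(0)=540, F_pp(3)=-4320; F_qq(-3)=180, F_qq(-2)=-90, F_qq(0)=90, F_qq(1)=-180.
Saddle points occur where the two diagonal entries have opposite signs: (-3, -2), (-3, 1), (-1, -3), (-1, 0), (0, -2), (0, 1), (3, -3), (3, 0). Count: 8.

8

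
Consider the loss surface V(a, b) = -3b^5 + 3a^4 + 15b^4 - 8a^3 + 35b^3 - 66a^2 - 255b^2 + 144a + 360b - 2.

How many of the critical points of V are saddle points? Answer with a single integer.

6

V separates as a function of a plus a function of b, so ∇V=0 decouples.
∂V/∂a = 12(a - 4)(a - 1)(a + 3) = 0 at a ∈ {-3, 1, 4}; ∂V/∂b = -15(b - 4)(b - 2)(b - 1)(b + 3) = 0 at b ∈ {-3, 1, 2, 4}.
The Hessian is diagonal: diag(V_aa, V_bb). Second derivatives: V_aa(-3)=336, V_aa(1)=-144, V_aa(4)=252; V_bb(-3)=2100, V_bb(1)=-180, V_bb(2)=150, V_bb(4)=-630.
Saddle points occur where the two diagonal entries have opposite signs: (-3, 1), (-3, 4), (1, -3), (1, 2), (4, 1), (4, 4). Count: 6.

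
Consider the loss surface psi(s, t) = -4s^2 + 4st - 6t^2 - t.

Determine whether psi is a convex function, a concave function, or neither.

psi is quadratic, so its Hessian is the constant matrix H = [[-8, 4], [4, -12]].
det(H) = 80, tr(H) = -20.
det(H) > 0 and tr(H) < 0, so H is negative definite everywhere: concave.

concave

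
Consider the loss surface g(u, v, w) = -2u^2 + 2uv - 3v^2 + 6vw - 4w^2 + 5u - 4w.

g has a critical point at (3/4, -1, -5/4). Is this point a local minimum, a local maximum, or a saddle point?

local maximum

The Hessian is constant: H = [[-4, 2, 0], [2, -6, 6], [0, 6, -8]].
Leading principal minors: Δ₁ = -4, Δ₂ = 20, Δ₃ = -16.
The minors alternate sign starting negative (−, +, −), so H is negative definite: a local maximum.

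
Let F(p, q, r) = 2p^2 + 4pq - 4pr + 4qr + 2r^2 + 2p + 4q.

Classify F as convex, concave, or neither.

neither

F is quadratic, so its Hessian is the constant matrix H = [[4, 4, -4], [4, 0, 4], [-4, 4, 4]].
Leading principal minors: 4, -16, -256.
Neither pattern holds ⇒ H is indefinite ⇒ neither convex nor concave.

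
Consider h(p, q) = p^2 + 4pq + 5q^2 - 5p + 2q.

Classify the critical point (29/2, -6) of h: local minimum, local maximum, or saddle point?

The Hessian of h is constant: H = [[2, 4], [4, 10]].
det(H) = 2·10 − 4² = 4.
det(H) > 0 and tr(H) = 12 > 0, so H is positive definite and the point is a local minimum.

local minimum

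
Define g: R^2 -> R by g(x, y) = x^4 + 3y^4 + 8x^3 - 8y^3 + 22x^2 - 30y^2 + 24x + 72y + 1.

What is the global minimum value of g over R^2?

g(x,y) separates as P(x) + Q(y) + 1, so its minimum is min P + min Q + 1.
P'(x) = 4(x + 1)(x + 2)(x + 3) vanishes at x ∈ {-3, -2, -1}; Q'(y) = 12(y - 3)(y - 1)(y + 2) vanishes at y ∈ {-2, 1, 3}.
Local minima of P (where P''>0): P(-3)=-9, P(-1)=-9. Local minima of Q: Q(-2)=-152, Q(3)=-27.
So the global minimum of g is P(-3) + Q(-2) + 1 = -9 − 152 + 1 = -160, attained at (-3, -2).

-160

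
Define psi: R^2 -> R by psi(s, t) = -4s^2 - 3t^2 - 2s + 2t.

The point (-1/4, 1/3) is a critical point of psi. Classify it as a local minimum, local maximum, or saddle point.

local maximum

The Hessian of psi is constant: H = [[-8, 0], [0, -6]].
det(H) = (-8)·(-6) − 0² = 48.
det(H) > 0 and tr(H) = -14 < 0, so H is negative definite and the point is a local maximum.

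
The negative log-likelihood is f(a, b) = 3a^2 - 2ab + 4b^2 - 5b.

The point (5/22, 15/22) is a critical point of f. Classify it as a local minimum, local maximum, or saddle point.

local minimum

The Hessian of f is constant: H = [[6, -2], [-2, 8]].
det(H) = 6·8 − (-2)² = 44.
det(H) > 0 and tr(H) = 14 > 0, so H is positive definite and the point is a local minimum.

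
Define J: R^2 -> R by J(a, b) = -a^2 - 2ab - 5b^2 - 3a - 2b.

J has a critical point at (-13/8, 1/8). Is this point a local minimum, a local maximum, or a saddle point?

local maximum

The Hessian of J is constant: H = [[-2, -2], [-2, -10]].
det(H) = (-2)·(-10) − (-2)² = 16.
det(H) > 0 and tr(H) = -12 < 0, so H is negative definite and the point is a local maximum.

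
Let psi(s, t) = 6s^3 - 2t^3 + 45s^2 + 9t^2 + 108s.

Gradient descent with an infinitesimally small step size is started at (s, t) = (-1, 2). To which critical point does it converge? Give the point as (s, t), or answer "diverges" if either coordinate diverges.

psi is separable, so gradient descent decouples: s follows -∂psi/∂s, t follows -∂psi/∂t.
∂psi/∂s = 18(s + 2)(s + 3); at s=-1 this is 36, so s decreases.
∂psi/∂t = -6t(t - 3); at t=2 this is 12, so t decreases.
s converges to its nearest critical value -2 (a local min of the s-part); t converges to 0. The iterate converges to (-2, 0).

(-2, 0)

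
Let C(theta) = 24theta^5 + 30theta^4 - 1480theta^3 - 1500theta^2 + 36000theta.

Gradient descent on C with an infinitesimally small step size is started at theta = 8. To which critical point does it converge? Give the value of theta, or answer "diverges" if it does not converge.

5

C'(theta) = 120(theta - 5)(theta - 3)(theta + 4)(theta + 5), so C'(8) = 280800.
Gradient descent moves in the -C' direction, i.e. theta is decreasing.
The nearest critical point in that direction is theta = 5, where C'' = 21600 > 0 (a local minimum). The iterate converges there.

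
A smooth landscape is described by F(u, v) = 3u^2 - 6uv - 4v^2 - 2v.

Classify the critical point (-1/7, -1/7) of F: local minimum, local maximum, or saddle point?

The Hessian of F is constant: H = [[6, -6], [-6, -8]].
det(H) = 6·(-8) − (-6)² = -84.
Since det(H) < 0, H is indefinite and the critical point is a saddle point.

saddle point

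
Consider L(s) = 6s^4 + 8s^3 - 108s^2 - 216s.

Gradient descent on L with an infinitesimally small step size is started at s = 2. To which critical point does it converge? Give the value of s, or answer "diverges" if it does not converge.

L'(s) = 24(s - 3)(s + 1)(s + 3), so L'(2) = -360.
Gradient descent moves in the -L' direction, i.e. s is increasing.
The nearest critical point in that direction is s = 3, where L'' = 576 > 0 (a local minimum). The iterate converges there.

3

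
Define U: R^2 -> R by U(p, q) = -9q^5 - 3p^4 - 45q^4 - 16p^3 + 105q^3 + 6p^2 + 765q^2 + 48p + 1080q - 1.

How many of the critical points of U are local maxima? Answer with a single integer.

4

U separates as a function of p plus a function of q, so ∇U=0 decouples.
∂U/∂p = -12(p - 1)(p + 1)(p + 4) = 0 at p ∈ {-4, -1, 1}; ∂U/∂q = -45(q - 3)(q + 1)(q + 2)(q + 4) = 0 at q ∈ {-4, -2, -1, 3}.
The Hessian is diagonal: diag(U_pp, U_qq). Second derivatives: U_pp(-4)=-180, U_pp(-1)=72, U_pp(1)=-120; U_qq(-4)=1890, U_qq(-2)=-450, U_qq(-1)=540, U_qq(3)=-6300.
Local maxima occur where both diagonal entries negative: (-4, -2), (-4, 3), (1, -2), (1, 3). Count: 4.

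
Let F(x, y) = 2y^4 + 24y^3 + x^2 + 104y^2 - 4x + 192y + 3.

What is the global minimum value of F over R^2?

F(x,y) separates as P(x) + Q(y) + 3, so its minimum is min P + min Q + 3.
P'(x) = 2x - 4 vanishes at x ∈ {2}; Q'(y) = 8(y + 2)(y + 3)(y + 4) vanishes at y ∈ {-4, -3, -2}.
Local minima of P (where P''>0): P(2)=-4. Local minima of Q: Q(-4)=-128, Q(-2)=-128.
So the global minimum of F is P(2) + Q(-4) + 3 = -4 − 128 + 3 = -129, attained at (2, -4).

-129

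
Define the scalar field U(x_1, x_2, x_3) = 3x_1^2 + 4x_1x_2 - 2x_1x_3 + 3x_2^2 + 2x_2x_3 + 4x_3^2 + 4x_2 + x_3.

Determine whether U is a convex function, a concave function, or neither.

U is quadratic, so its Hessian is the constant matrix H = [[6, 4, -2], [4, 6, 2], [-2, 2, 8]].
Leading principal minors: 6, 20, 80.
All positive ⇒ H ≻ 0 ⇒ convex.

convex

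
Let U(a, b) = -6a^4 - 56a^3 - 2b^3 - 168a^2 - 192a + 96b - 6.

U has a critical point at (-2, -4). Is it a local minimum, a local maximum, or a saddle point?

local minimum

The mixed partial ∂²U/∂a∂b is 0, so the Hessian at any point is diag(U_aa, U_bb) = diag(-24(3a^2 + 14a + 14), -12b).
At (-2, -4): H = diag(48, 48).
Both eigenvalues are positive, so H is positive definite: a local minimum.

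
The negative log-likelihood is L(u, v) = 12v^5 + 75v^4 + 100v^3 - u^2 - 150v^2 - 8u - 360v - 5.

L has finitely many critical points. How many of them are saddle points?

2

L separates as a function of u plus a function of v, so ∇L=0 decouples.
∂L/∂u = -2(u + 4) = 0 at u ∈ {-4}; ∂L/∂v = 60(v - 1)(v + 1)(v + 2)(v + 3) = 0 at v ∈ {-3, -2, -1, 1}.
The Hessian is diagonal: diag(L_uu, L_vv). Second derivatives: L_uu(-4)=-2; L_vv(-3)=-480, L_vv(-2)=180, L_vv(-1)=-240, L_vv(1)=1440.
Saddle points occur where the two diagonal entries have opposite signs: (-4, -2), (-4, 1). Count: 2.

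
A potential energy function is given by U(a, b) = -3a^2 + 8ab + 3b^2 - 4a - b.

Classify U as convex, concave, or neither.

neither

U is quadratic, so its Hessian is the constant matrix H = [[-6, 8], [8, 6]].
det(H) = -100, tr(H) = 0.
det(H) < 0, so H is indefinite: neither convex nor concave.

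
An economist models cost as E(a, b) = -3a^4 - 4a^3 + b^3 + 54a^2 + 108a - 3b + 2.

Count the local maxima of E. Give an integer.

E separates as a function of a plus a function of b, so ∇E=0 decouples.
∂E/∂a = -12(a - 3)(a + 1)(a + 3) = 0 at a ∈ {-3, -1, 3}; ∂E/∂b = 3(b - 1)(b + 1) = 0 at b ∈ {-1, 1}.
The Hessian is diagonal: diag(E_aa, E_bb). Second derivatives: E_aa(-3)=-144, E_aa(-1)=96, E_aa(3)=-288; E_bb(-1)=-6, E_bb(1)=6.
Local maxima occur where both diagonal entries negative: (-3, -1), (3, -1). Count: 2.

2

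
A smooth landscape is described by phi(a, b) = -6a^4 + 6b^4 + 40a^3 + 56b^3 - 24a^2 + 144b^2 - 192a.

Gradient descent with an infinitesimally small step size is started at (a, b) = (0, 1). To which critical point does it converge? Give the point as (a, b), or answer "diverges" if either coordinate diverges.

phi is separable, so gradient descent decouples: a follows -∂phi/∂a, b follows -∂phi/∂b.
∂phi/∂a = -24(a - 4)(a - 2)(a + 1); at a=0 this is -192, so a increases.
∂phi/∂b = 24b(b + 3)(b + 4); at b=1 this is 480, so b decreases.
a converges to its nearest critical value 2 (a local min of the a-part); b converges to 0. The iterate converges to (2, 0).

(2, 0)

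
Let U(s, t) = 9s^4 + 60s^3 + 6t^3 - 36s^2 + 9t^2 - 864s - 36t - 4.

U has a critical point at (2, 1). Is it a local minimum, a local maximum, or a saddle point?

The mixed partial ∂²U/∂s∂t is 0, so the Hessian at any point is diag(U_ss, U_tt) = diag(36(3s^2 + 10s - 2), 18(2t + 1)).
At (2, 1): H = diag(1080, 54).
Both eigenvalues are positive, so H is positive definite: a local minimum.

local minimum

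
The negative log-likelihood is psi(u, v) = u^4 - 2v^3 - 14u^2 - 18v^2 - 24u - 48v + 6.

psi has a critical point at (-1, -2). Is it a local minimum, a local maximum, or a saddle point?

local maximum

The mixed partial ∂²psi/∂u∂v is 0, so the Hessian at any point is diag(psi_uu, psi_vv) = diag(4(3u^2 - 7), -12(v + 3)).
At (-1, -2): H = diag(-16, -12).
Both eigenvalues are negative, so H is negative definite: a local maximum.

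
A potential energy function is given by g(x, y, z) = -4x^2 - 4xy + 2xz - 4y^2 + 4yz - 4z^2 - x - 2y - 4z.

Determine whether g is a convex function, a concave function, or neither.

g is quadratic, so its Hessian is the constant matrix H = [[-8, -4, 2], [-4, -8, 4], [2, 4, -8]].
Leading principal minors: -8, 48, -288.
Signs alternate −, +, − ⇒ H ≺ 0 ⇒ concave.

concave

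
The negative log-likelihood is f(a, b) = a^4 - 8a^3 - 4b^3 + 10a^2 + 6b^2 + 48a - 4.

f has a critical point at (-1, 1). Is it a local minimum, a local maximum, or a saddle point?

The mixed partial ∂²f/∂a∂b is 0, so the Hessian at any point is diag(f_aa, f_bb) = diag(4(3a^2 - 12a + 5), 12(-2b + 1)).
At (-1, 1): H = diag(80, -12).
The eigenvalues have opposite signs, so H is indefinite: a saddle point.

saddle point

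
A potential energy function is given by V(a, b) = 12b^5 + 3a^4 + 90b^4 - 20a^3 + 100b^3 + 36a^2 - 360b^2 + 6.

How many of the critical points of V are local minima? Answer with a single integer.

V separates as a function of a plus a function of b, so ∇V=0 decouples.
∂V/∂a = 12a(a - 3)(a - 2) = 0 at a ∈ {0, 2, 3}; ∂V/∂b = 60b(b - 1)(b + 3)(b + 4) = 0 at b ∈ {-4, -3, 0, 1}.
The Hessian is diagonal: diag(V_aa, V_bb). Second derivatives: V_aa(0)=72, V_aa(2)=-24, V_aa(3)=36; V_bb(-4)=-1200, V_bb(-3)=720, V_bb(0)=-720, V_bb(1)=1200.
Local minima occur where both diagonal entries positive: (0, -3), (0, 1), (3, -3), (3, 1). Count: 4.

4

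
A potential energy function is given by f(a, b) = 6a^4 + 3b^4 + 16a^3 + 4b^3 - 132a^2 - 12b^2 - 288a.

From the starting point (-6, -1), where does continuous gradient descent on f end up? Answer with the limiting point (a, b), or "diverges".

(-4, -2)

f is separable, so gradient descent decouples: a follows -∂f/∂a, b follows -∂f/∂b.
∂f/∂a = 24(a - 3)(a + 1)(a + 4); at a=-6 this is -2160, so a increases.
∂f/∂b = 12b(b - 1)(b + 2); at b=-1 this is 24, so b decreases.
a converges to its nearest critical value -4 (a local min of the a-part); b converges to -2. The iterate converges to (-4, -2).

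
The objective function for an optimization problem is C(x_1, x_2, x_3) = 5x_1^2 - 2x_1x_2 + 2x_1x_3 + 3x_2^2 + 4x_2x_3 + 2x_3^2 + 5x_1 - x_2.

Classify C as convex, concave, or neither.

C is quadratic, so its Hessian is the constant matrix H = [[10, -2, 2], [-2, 6, 4], [2, 4, 4]].
Leading principal minors: 10, 56, 8.
All positive ⇒ H ≻ 0 ⇒ convex.

convex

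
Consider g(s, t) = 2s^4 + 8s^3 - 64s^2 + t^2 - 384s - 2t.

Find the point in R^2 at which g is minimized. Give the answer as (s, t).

(4, 1)

g(s,t) separates as P(s) + Q(t), so its minimum is min P + min Q.
P'(s) = 8(s - 4)(s + 3)(s + 4) vanishes at s ∈ {-4, -3, 4}; Q'(t) = 2(t - 1) vanishes at t ∈ {1}.
Local minima of P (where P''>0): P(-4)=512, P(4)=-1536. Local minima of Q: Q(1)=-1.
So the global minimum of g is P(4) + Q(1) = -1536 − 1 = -1537, attained at (4, 1).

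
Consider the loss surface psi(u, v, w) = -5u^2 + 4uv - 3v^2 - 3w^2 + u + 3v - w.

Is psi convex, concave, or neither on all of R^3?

psi is quadratic, so its Hessian is the constant matrix H = [[-10, 4, 0], [4, -6, 0], [0, 0, -6]].
Leading principal minors: -10, 44, -264.
Signs alternate −, +, − ⇒ H ≺ 0 ⇒ concave.

concave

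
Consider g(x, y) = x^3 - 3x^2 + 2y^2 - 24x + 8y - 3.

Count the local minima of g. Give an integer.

1

g separates as a function of x plus a function of y, so ∇g=0 decouples.
∂g/∂x = 3(x - 4)(x + 2) = 0 at x ∈ {-2, 4}; ∂g/∂y = 4(y + 2) = 0 at y ∈ {-2}.
The Hessian is diagonal: diag(g_xx, g_yy). Second derivatives: g_xx(-2)=-18, g_xx(4)=18; g_yy(-2)=4.
Local minima occur where both diagonal entries positive: (4, -2). Count: 1.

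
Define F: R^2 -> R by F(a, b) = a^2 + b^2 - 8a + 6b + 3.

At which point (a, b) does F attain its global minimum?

(4, -3)

F(a,b) separates as P(a) + Q(b) + 3, so its minimum is min P + min Q + 3.
P'(a) = 2a - 8 vanishes at a ∈ {4}; Q'(b) = 2b + 6 vanishes at b ∈ {-3}.
Local minima of P (where P''>0): P(4)=-16. Local minima of Q: Q(-3)=-9.
So the global minimum of F is P(4) + Q(-3) + 3 = -16 − 9 + 3 = -22, attained at (4, -3).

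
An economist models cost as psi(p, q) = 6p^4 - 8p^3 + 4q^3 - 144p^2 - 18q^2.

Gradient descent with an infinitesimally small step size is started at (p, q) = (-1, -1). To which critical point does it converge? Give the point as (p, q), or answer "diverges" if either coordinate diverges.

diverges

psi is separable, so gradient descent decouples: p follows -∂psi/∂p, q follows -∂psi/∂q.
∂psi/∂p = 24p(p - 4)(p + 3); at p=-1 this is 240, so p decreases.
∂psi/∂q = 12q(q - 3); at q=-1 this is 48, so q decreases.
The q-coordinate has no critical point in that direction and runs off to infinity.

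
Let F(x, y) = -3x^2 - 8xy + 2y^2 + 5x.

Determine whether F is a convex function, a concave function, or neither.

F is quadratic, so its Hessian is the constant matrix H = [[-6, -8], [-8, 4]].
det(H) = -88, tr(H) = -2.
det(H) < 0, so H is indefinite: neither convex nor concave.

neither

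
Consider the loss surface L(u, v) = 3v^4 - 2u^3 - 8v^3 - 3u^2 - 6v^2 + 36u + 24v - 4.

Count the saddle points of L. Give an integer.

3

L separates as a function of u plus a function of v, so ∇L=0 decouples.
∂L/∂u = -6(u - 2)(u + 3) = 0 at u ∈ {-3, 2}; ∂L/∂v = 12(v - 2)(v - 1)(v + 1) = 0 at v ∈ {-1, 1, 2}.
The Hessian is diagonal: diag(L_uu, L_vv). Second derivatives: L_uu(-3)=30, L_uu(2)=-30; L_vv(-1)=72, L_vv(1)=-24, L_vv(2)=36.
Saddle points occur where the two diagonal entries have opposite signs: (-3, 1), (2, -1), (2, 2). Count: 3.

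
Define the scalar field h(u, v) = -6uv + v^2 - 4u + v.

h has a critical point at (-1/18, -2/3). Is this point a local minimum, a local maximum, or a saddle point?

saddle point

The Hessian of h is constant: H = [[0, -6], [-6, 2]].
det(H) = 0·2 − (-6)² = -36.
Since det(H) < 0, H is indefinite and the critical point is a saddle point.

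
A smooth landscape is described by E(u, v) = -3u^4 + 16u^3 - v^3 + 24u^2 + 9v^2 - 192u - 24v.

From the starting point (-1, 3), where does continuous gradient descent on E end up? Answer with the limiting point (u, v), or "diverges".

(2, 2)

E is separable, so gradient descent decouples: u follows -∂E/∂u, v follows -∂E/∂v.
∂E/∂u = -12(u - 4)(u - 2)(u + 2); at u=-1 this is -180, so u increases.
∂E/∂v = -3(v - 4)(v - 2); at v=3 this is 3, so v decreases.
u converges to its nearest critical value 2 (a local min of the u-part); v converges to 2. The iterate converges to (2, 2).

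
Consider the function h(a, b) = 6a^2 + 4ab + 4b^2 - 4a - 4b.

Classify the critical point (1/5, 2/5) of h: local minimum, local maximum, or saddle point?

local minimum

The Hessian of h is constant: H = [[12, 4], [4, 8]].
det(H) = 12·8 − 4² = 80.
det(H) > 0 and tr(H) = 20 > 0, so H is positive definite and the point is a local minimum.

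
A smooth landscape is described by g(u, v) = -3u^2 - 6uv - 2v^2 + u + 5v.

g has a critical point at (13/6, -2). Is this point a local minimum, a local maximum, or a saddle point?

The Hessian of g is constant: H = [[-6, -6], [-6, -4]].
det(H) = (-6)·(-4) − (-6)² = -12.
Since det(H) < 0, H is indefinite and the critical point is a saddle point.

saddle point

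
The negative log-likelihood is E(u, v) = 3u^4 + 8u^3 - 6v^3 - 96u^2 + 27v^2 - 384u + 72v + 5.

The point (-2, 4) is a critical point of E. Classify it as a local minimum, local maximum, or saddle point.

The mixed partial ∂²E/∂u∂v is 0, so the Hessian at any point is diag(E_uu, E_vv) = diag(12(3u^2 + 4u - 16), 18(-2v + 3)).
At (-2, 4): H = diag(-144, -90).
Both eigenvalues are negative, so H is negative definite: a local maximum.

local maximum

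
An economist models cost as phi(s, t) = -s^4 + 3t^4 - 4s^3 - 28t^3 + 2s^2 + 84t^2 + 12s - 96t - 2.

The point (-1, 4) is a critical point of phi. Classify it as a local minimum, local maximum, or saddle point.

local minimum

The mixed partial ∂²phi/∂s∂t is 0, so the Hessian at any point is diag(phi_ss, phi_tt) = diag(4(-3s^2 - 6s + 1), 12(3t^2 - 14t + 14)).
At (-1, 4): H = diag(16, 72).
Both eigenvalues are positive, so H is positive definite: a local minimum.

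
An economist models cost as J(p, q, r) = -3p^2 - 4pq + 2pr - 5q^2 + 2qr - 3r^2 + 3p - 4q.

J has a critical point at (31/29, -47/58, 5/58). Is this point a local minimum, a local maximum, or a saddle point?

local maximum

The Hessian is constant: H = [[-6, -4, 2], [-4, -10, 2], [2, 2, -6]].
Leading principal minors: Δ₁ = -6, Δ₂ = 44, Δ₃ = -232.
The minors alternate sign starting negative (−, +, −), so H is negative definite: a local maximum.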